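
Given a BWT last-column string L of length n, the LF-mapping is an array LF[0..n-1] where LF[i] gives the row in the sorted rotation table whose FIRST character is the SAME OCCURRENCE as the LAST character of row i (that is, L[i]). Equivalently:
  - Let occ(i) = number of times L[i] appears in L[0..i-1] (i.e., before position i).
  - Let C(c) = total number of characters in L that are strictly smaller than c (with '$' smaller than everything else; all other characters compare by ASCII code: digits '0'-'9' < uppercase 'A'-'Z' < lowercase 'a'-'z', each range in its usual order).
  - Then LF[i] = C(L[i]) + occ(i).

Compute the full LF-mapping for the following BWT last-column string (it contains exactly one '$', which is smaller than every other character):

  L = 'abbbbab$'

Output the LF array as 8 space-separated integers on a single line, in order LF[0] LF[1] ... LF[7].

Answer: 1 3 4 5 6 2 7 0

Derivation:
Char counts: '$':1, 'a':2, 'b':5
C (first-col start): C('$')=0, C('a')=1, C('b')=3
L[0]='a': occ=0, LF[0]=C('a')+0=1+0=1
L[1]='b': occ=0, LF[1]=C('b')+0=3+0=3
L[2]='b': occ=1, LF[2]=C('b')+1=3+1=4
L[3]='b': occ=2, LF[3]=C('b')+2=3+2=5
L[4]='b': occ=3, LF[4]=C('b')+3=3+3=6
L[5]='a': occ=1, LF[5]=C('a')+1=1+1=2
L[6]='b': occ=4, LF[6]=C('b')+4=3+4=7
L[7]='$': occ=0, LF[7]=C('$')+0=0+0=0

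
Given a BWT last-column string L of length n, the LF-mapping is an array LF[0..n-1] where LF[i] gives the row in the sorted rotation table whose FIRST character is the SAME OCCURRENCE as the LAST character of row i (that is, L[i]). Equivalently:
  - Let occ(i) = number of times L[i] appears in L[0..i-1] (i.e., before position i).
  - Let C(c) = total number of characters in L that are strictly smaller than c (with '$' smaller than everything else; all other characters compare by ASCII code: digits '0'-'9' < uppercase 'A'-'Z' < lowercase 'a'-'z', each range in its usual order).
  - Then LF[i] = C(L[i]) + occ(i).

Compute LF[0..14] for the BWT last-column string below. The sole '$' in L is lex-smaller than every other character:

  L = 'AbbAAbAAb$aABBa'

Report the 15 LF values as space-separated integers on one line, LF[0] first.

Char counts: '$':1, 'A':6, 'B':2, 'a':2, 'b':4
C (first-col start): C('$')=0, C('A')=1, C('B')=7, C('a')=9, C('b')=11
L[0]='A': occ=0, LF[0]=C('A')+0=1+0=1
L[1]='b': occ=0, LF[1]=C('b')+0=11+0=11
L[2]='b': occ=1, LF[2]=C('b')+1=11+1=12
L[3]='A': occ=1, LF[3]=C('A')+1=1+1=2
L[4]='A': occ=2, LF[4]=C('A')+2=1+2=3
L[5]='b': occ=2, LF[5]=C('b')+2=11+2=13
L[6]='A': occ=3, LF[6]=C('A')+3=1+3=4
L[7]='A': occ=4, LF[7]=C('A')+4=1+4=5
L[8]='b': occ=3, LF[8]=C('b')+3=11+3=14
L[9]='$': occ=0, LF[9]=C('$')+0=0+0=0
L[10]='a': occ=0, LF[10]=C('a')+0=9+0=9
L[11]='A': occ=5, LF[11]=C('A')+5=1+5=6
L[12]='B': occ=0, LF[12]=C('B')+0=7+0=7
L[13]='B': occ=1, LF[13]=C('B')+1=7+1=8
L[14]='a': occ=1, LF[14]=C('a')+1=9+1=10

Answer: 1 11 12 2 3 13 4 5 14 0 9 6 7 8 10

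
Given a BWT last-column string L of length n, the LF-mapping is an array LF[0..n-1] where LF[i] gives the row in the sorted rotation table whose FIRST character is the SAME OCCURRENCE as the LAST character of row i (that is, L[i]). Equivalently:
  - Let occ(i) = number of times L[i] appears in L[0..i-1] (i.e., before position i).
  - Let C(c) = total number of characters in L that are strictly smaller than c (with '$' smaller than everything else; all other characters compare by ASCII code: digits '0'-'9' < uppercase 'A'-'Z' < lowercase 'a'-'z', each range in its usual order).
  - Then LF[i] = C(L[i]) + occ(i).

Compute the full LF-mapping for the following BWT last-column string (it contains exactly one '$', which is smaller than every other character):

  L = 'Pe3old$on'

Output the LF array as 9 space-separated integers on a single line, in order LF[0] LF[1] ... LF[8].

Char counts: '$':1, '3':1, 'P':1, 'd':1, 'e':1, 'l':1, 'n':1, 'o':2
C (first-col start): C('$')=0, C('3')=1, C('P')=2, C('d')=3, C('e')=4, C('l')=5, C('n')=6, C('o')=7
L[0]='P': occ=0, LF[0]=C('P')+0=2+0=2
L[1]='e': occ=0, LF[1]=C('e')+0=4+0=4
L[2]='3': occ=0, LF[2]=C('3')+0=1+0=1
L[3]='o': occ=0, LF[3]=C('o')+0=7+0=7
L[4]='l': occ=0, LF[4]=C('l')+0=5+0=5
L[5]='d': occ=0, LF[5]=C('d')+0=3+0=3
L[6]='$': occ=0, LF[6]=C('$')+0=0+0=0
L[7]='o': occ=1, LF[7]=C('o')+1=7+1=8
L[8]='n': occ=0, LF[8]=C('n')+0=6+0=6

Answer: 2 4 1 7 5 3 0 8 6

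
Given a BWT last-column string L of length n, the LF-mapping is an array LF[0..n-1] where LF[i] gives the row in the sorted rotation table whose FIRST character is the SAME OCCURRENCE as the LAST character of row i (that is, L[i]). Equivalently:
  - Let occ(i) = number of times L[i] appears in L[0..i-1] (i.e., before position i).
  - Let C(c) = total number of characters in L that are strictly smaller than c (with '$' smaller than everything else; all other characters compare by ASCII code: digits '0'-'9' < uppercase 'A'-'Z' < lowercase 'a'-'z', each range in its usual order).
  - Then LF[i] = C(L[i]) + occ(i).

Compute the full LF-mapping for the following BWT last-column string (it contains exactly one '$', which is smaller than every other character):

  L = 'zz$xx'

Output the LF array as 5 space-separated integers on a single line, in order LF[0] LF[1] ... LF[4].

Answer: 3 4 0 1 2

Derivation:
Char counts: '$':1, 'x':2, 'z':2
C (first-col start): C('$')=0, C('x')=1, C('z')=3
L[0]='z': occ=0, LF[0]=C('z')+0=3+0=3
L[1]='z': occ=1, LF[1]=C('z')+1=3+1=4
L[2]='$': occ=0, LF[2]=C('$')+0=0+0=0
L[3]='x': occ=0, LF[3]=C('x')+0=1+0=1
L[4]='x': occ=1, LF[4]=C('x')+1=1+1=2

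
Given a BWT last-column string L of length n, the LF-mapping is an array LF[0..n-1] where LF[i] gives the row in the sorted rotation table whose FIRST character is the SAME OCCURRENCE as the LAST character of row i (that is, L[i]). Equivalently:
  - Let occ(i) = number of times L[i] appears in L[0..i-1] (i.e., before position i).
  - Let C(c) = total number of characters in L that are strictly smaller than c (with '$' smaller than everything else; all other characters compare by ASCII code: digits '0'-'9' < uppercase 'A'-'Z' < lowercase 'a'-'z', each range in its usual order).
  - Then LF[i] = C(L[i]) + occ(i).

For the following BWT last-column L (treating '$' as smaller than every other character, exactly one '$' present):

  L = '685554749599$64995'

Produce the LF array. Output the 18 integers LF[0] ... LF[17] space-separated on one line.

Answer: 9 12 4 5 6 1 11 2 13 7 14 15 0 10 3 16 17 8

Derivation:
Char counts: '$':1, '4':3, '5':5, '6':2, '7':1, '8':1, '9':5
C (first-col start): C('$')=0, C('4')=1, C('5')=4, C('6')=9, C('7')=11, C('8')=12, C('9')=13
L[0]='6': occ=0, LF[0]=C('6')+0=9+0=9
L[1]='8': occ=0, LF[1]=C('8')+0=12+0=12
L[2]='5': occ=0, LF[2]=C('5')+0=4+0=4
L[3]='5': occ=1, LF[3]=C('5')+1=4+1=5
L[4]='5': occ=2, LF[4]=C('5')+2=4+2=6
L[5]='4': occ=0, LF[5]=C('4')+0=1+0=1
L[6]='7': occ=0, LF[6]=C('7')+0=11+0=11
L[7]='4': occ=1, LF[7]=C('4')+1=1+1=2
L[8]='9': occ=0, LF[8]=C('9')+0=13+0=13
L[9]='5': occ=3, LF[9]=C('5')+3=4+3=7
L[10]='9': occ=1, LF[10]=C('9')+1=13+1=14
L[11]='9': occ=2, LF[11]=C('9')+2=13+2=15
L[12]='$': occ=0, LF[12]=C('$')+0=0+0=0
L[13]='6': occ=1, LF[13]=C('6')+1=9+1=10
L[14]='4': occ=2, LF[14]=C('4')+2=1+2=3
L[15]='9': occ=3, LF[15]=C('9')+3=13+3=16
L[16]='9': occ=4, LF[16]=C('9')+4=13+4=17
L[17]='5': occ=4, LF[17]=C('5')+4=4+4=8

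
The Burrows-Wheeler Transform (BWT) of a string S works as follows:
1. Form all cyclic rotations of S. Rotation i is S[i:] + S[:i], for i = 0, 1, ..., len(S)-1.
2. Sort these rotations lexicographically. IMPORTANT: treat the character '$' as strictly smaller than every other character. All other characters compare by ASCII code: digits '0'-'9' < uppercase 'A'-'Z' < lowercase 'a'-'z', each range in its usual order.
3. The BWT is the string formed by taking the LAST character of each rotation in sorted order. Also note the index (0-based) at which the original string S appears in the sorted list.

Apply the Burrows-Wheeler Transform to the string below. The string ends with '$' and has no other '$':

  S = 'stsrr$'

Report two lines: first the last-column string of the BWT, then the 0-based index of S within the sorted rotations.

All 6 rotations (rotation i = S[i:]+S[:i]):
  rot[0] = stsrr$
  rot[1] = tsrr$s
  rot[2] = srr$st
  rot[3] = rr$sts
  rot[4] = r$stsr
  rot[5] = $stsrr
Sorted (with $ < everything):
  sorted[0] = $stsrr  (last char: 'r')
  sorted[1] = r$stsr  (last char: 'r')
  sorted[2] = rr$sts  (last char: 's')
  sorted[3] = srr$st  (last char: 't')
  sorted[4] = stsrr$  (last char: '$')
  sorted[5] = tsrr$s  (last char: 's')
Last column: rrst$s
Original string S is at sorted index 4

Answer: rrst$s
4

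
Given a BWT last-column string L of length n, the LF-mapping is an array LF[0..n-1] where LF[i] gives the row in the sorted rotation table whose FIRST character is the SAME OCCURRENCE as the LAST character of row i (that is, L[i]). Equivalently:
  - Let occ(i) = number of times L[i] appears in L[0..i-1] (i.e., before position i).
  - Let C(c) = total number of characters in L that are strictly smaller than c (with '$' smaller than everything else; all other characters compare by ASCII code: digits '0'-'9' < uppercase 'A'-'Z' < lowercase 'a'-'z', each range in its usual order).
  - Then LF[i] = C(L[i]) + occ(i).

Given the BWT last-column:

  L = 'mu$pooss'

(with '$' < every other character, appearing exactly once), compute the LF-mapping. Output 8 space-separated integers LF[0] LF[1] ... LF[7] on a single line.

Answer: 1 7 0 4 2 3 5 6

Derivation:
Char counts: '$':1, 'm':1, 'o':2, 'p':1, 's':2, 'u':1
C (first-col start): C('$')=0, C('m')=1, C('o')=2, C('p')=4, C('s')=5, C('u')=7
L[0]='m': occ=0, LF[0]=C('m')+0=1+0=1
L[1]='u': occ=0, LF[1]=C('u')+0=7+0=7
L[2]='$': occ=0, LF[2]=C('$')+0=0+0=0
L[3]='p': occ=0, LF[3]=C('p')+0=4+0=4
L[4]='o': occ=0, LF[4]=C('o')+0=2+0=2
L[5]='o': occ=1, LF[5]=C('o')+1=2+1=3
L[6]='s': occ=0, LF[6]=C('s')+0=5+0=5
L[7]='s': occ=1, LF[7]=C('s')+1=5+1=6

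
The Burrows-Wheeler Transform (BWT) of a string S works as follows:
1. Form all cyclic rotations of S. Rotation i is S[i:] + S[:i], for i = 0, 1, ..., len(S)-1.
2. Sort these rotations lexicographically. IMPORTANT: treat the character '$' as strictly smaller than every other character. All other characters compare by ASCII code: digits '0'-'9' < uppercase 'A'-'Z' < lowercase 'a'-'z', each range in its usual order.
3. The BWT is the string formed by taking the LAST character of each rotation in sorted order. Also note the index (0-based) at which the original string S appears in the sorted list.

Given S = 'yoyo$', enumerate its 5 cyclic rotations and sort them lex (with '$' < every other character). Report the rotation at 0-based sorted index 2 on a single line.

All 5 rotations (rotation i = S[i:]+S[:i]):
  rot[0] = yoyo$
  rot[1] = oyo$y
  rot[2] = yo$yo
  rot[3] = o$yoy
  rot[4] = $yoyo
Sorted (with $ < everything):
  sorted[0] = $yoyo
  sorted[1] = o$yoy
  sorted[2] = oyo$y
  sorted[3] = yo$yo
  sorted[4] = yoyo$
sorted[2] = oyo$y

Answer: oyo$y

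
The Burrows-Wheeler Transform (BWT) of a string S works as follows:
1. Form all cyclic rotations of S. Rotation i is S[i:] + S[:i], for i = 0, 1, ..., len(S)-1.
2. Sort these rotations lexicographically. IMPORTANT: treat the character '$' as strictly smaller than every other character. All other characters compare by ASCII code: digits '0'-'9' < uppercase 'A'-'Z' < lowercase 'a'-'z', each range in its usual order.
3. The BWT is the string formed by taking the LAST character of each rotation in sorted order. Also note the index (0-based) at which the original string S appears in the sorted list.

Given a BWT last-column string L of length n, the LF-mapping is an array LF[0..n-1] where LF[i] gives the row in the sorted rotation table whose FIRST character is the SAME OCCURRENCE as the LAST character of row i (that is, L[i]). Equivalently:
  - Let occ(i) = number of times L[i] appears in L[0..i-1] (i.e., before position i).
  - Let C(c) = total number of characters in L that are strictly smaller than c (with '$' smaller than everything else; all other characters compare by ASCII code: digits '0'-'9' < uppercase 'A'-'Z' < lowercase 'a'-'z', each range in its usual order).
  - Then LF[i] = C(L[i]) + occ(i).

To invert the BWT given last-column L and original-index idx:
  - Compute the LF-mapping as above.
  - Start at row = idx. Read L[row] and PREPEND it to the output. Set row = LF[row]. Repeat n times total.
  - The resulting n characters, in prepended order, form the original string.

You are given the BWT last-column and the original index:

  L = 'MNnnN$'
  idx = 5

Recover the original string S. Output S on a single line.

LF mapping: 1 2 4 5 3 0
Walk LF starting at row 5, prepending L[row]:
  step 1: row=5, L[5]='$', prepend. Next row=LF[5]=0
  step 2: row=0, L[0]='M', prepend. Next row=LF[0]=1
  step 3: row=1, L[1]='N', prepend. Next row=LF[1]=2
  step 4: row=2, L[2]='n', prepend. Next row=LF[2]=4
  step 5: row=4, L[4]='N', prepend. Next row=LF[4]=3
  step 6: row=3, L[3]='n', prepend. Next row=LF[3]=5
Reversed output: nNnNM$

Answer: nNnNM$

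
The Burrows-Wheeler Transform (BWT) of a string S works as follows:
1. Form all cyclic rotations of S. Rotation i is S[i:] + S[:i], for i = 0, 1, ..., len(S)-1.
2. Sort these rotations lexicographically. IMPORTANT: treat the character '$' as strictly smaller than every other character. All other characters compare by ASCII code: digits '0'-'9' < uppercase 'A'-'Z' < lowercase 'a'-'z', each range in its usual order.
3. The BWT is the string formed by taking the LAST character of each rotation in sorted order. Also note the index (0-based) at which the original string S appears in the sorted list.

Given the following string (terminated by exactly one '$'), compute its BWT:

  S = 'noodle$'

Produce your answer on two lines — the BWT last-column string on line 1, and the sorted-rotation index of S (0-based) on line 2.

All 7 rotations (rotation i = S[i:]+S[:i]):
  rot[0] = noodle$
  rot[1] = oodle$n
  rot[2] = odle$no
  rot[3] = dle$noo
  rot[4] = le$nood
  rot[5] = e$noodl
  rot[6] = $noodle
Sorted (with $ < everything):
  sorted[0] = $noodle  (last char: 'e')
  sorted[1] = dle$noo  (last char: 'o')
  sorted[2] = e$noodl  (last char: 'l')
  sorted[3] = le$nood  (last char: 'd')
  sorted[4] = noodle$  (last char: '$')
  sorted[5] = odle$no  (last char: 'o')
  sorted[6] = oodle$n  (last char: 'n')
Last column: eold$on
Original string S is at sorted index 4

Answer: eold$on
4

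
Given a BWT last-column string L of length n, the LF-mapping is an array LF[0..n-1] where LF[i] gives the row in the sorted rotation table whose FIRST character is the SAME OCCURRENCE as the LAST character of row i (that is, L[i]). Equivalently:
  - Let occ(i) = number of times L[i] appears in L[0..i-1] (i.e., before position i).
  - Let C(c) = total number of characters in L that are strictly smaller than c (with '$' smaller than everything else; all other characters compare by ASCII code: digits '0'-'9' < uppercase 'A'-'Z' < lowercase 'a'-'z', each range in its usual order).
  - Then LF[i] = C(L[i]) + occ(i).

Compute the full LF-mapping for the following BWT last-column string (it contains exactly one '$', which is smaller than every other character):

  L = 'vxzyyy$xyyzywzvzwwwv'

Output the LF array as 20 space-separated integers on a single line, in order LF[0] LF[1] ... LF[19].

Char counts: '$':1, 'v':3, 'w':4, 'x':2, 'y':6, 'z':4
C (first-col start): C('$')=0, C('v')=1, C('w')=4, C('x')=8, C('y')=10, C('z')=16
L[0]='v': occ=0, LF[0]=C('v')+0=1+0=1
L[1]='x': occ=0, LF[1]=C('x')+0=8+0=8
L[2]='z': occ=0, LF[2]=C('z')+0=16+0=16
L[3]='y': occ=0, LF[3]=C('y')+0=10+0=10
L[4]='y': occ=1, LF[4]=C('y')+1=10+1=11
L[5]='y': occ=2, LF[5]=C('y')+2=10+2=12
L[6]='$': occ=0, LF[6]=C('$')+0=0+0=0
L[7]='x': occ=1, LF[7]=C('x')+1=8+1=9
L[8]='y': occ=3, LF[8]=C('y')+3=10+3=13
L[9]='y': occ=4, LF[9]=C('y')+4=10+4=14
L[10]='z': occ=1, LF[10]=C('z')+1=16+1=17
L[11]='y': occ=5, LF[11]=C('y')+5=10+5=15
L[12]='w': occ=0, LF[12]=C('w')+0=4+0=4
L[13]='z': occ=2, LF[13]=C('z')+2=16+2=18
L[14]='v': occ=1, LF[14]=C('v')+1=1+1=2
L[15]='z': occ=3, LF[15]=C('z')+3=16+3=19
L[16]='w': occ=1, LF[16]=C('w')+1=4+1=5
L[17]='w': occ=2, LF[17]=C('w')+2=4+2=6
L[18]='w': occ=3, LF[18]=C('w')+3=4+3=7
L[19]='v': occ=2, LF[19]=C('v')+2=1+2=3

Answer: 1 8 16 10 11 12 0 9 13 14 17 15 4 18 2 19 5 6 7 3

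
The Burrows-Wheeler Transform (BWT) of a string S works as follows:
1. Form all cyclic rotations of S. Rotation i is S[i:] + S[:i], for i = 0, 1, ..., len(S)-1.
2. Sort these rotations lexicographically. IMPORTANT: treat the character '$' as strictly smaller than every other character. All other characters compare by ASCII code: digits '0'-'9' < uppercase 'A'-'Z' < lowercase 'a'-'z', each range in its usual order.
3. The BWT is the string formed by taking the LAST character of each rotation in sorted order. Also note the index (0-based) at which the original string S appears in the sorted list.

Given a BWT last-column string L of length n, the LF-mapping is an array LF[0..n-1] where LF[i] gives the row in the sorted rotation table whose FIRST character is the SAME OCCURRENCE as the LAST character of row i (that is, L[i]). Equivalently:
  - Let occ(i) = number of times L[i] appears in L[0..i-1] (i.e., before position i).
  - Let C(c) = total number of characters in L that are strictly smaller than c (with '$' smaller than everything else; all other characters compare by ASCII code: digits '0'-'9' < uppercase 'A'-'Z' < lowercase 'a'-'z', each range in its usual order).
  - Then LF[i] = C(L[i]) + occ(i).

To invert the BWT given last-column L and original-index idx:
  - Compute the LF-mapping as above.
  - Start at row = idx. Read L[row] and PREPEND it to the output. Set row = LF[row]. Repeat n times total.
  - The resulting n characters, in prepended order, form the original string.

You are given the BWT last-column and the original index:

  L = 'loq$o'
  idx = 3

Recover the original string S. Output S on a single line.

Answer: oqol$

Derivation:
LF mapping: 1 2 4 0 3
Walk LF starting at row 3, prepending L[row]:
  step 1: row=3, L[3]='$', prepend. Next row=LF[3]=0
  step 2: row=0, L[0]='l', prepend. Next row=LF[0]=1
  step 3: row=1, L[1]='o', prepend. Next row=LF[1]=2
  step 4: row=2, L[2]='q', prepend. Next row=LF[2]=4
  step 5: row=4, L[4]='o', prepend. Next row=LF[4]=3
Reversed output: oqol$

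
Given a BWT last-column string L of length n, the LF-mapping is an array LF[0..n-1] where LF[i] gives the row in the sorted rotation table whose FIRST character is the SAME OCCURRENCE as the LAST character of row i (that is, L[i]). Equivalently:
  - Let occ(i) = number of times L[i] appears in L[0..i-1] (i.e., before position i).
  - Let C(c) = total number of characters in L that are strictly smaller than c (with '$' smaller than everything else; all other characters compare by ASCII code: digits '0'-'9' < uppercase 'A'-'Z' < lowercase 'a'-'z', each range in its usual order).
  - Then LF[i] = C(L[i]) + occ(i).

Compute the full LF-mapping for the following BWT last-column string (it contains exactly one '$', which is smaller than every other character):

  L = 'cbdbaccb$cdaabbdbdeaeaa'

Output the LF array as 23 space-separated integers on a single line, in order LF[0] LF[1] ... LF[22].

Answer: 13 7 17 8 1 14 15 9 0 16 18 2 3 10 11 19 12 20 21 4 22 5 6

Derivation:
Char counts: '$':1, 'a':6, 'b':6, 'c':4, 'd':4, 'e':2
C (first-col start): C('$')=0, C('a')=1, C('b')=7, C('c')=13, C('d')=17, C('e')=21
L[0]='c': occ=0, LF[0]=C('c')+0=13+0=13
L[1]='b': occ=0, LF[1]=C('b')+0=7+0=7
L[2]='d': occ=0, LF[2]=C('d')+0=17+0=17
L[3]='b': occ=1, LF[3]=C('b')+1=7+1=8
L[4]='a': occ=0, LF[4]=C('a')+0=1+0=1
L[5]='c': occ=1, LF[5]=C('c')+1=13+1=14
L[6]='c': occ=2, LF[6]=C('c')+2=13+2=15
L[7]='b': occ=2, LF[7]=C('b')+2=7+2=9
L[8]='$': occ=0, LF[8]=C('$')+0=0+0=0
L[9]='c': occ=3, LF[9]=C('c')+3=13+3=16
L[10]='d': occ=1, LF[10]=C('d')+1=17+1=18
L[11]='a': occ=1, LF[11]=C('a')+1=1+1=2
L[12]='a': occ=2, LF[12]=C('a')+2=1+2=3
L[13]='b': occ=3, LF[13]=C('b')+3=7+3=10
L[14]='b': occ=4, LF[14]=C('b')+4=7+4=11
L[15]='d': occ=2, LF[15]=C('d')+2=17+2=19
L[16]='b': occ=5, LF[16]=C('b')+5=7+5=12
L[17]='d': occ=3, LF[17]=C('d')+3=17+3=20
L[18]='e': occ=0, LF[18]=C('e')+0=21+0=21
L[19]='a': occ=3, LF[19]=C('a')+3=1+3=4
L[20]='e': occ=1, LF[20]=C('e')+1=21+1=22
L[21]='a': occ=4, LF[21]=C('a')+4=1+4=5
L[22]='a': occ=5, LF[22]=C('a')+5=1+5=6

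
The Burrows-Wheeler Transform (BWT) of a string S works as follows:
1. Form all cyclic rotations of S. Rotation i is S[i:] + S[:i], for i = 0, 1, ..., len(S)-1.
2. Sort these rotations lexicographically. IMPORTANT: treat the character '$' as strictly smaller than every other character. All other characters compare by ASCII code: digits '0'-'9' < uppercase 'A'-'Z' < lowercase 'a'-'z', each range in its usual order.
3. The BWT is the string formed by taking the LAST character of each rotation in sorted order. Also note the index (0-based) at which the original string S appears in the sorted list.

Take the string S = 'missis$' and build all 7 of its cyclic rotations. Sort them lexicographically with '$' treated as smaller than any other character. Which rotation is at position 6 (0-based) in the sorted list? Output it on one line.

All 7 rotations (rotation i = S[i:]+S[:i]):
  rot[0] = missis$
  rot[1] = issis$m
  rot[2] = ssis$mi
  rot[3] = sis$mis
  rot[4] = is$miss
  rot[5] = s$missi
  rot[6] = $missis
Sorted (with $ < everything):
  sorted[0] = $missis
  sorted[1] = is$miss
  sorted[2] = issis$m
  sorted[3] = missis$
  sorted[4] = s$missi
  sorted[5] = sis$mis
  sorted[6] = ssis$mi
sorted[6] = ssis$mi

Answer: ssis$mi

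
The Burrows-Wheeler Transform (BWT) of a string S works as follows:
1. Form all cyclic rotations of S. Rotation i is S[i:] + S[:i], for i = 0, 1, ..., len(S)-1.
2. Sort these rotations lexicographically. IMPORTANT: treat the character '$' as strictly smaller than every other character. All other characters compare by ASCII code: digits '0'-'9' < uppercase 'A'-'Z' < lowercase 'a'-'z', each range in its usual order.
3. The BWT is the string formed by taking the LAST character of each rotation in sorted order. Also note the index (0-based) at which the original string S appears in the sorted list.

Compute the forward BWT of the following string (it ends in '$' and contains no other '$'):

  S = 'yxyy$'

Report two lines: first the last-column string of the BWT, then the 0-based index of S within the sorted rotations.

All 5 rotations (rotation i = S[i:]+S[:i]):
  rot[0] = yxyy$
  rot[1] = xyy$y
  rot[2] = yy$yx
  rot[3] = y$yxy
  rot[4] = $yxyy
Sorted (with $ < everything):
  sorted[0] = $yxyy  (last char: 'y')
  sorted[1] = xyy$y  (last char: 'y')
  sorted[2] = y$yxy  (last char: 'y')
  sorted[3] = yxyy$  (last char: '$')
  sorted[4] = yy$yx  (last char: 'x')
Last column: yyy$x
Original string S is at sorted index 3

Answer: yyy$x
3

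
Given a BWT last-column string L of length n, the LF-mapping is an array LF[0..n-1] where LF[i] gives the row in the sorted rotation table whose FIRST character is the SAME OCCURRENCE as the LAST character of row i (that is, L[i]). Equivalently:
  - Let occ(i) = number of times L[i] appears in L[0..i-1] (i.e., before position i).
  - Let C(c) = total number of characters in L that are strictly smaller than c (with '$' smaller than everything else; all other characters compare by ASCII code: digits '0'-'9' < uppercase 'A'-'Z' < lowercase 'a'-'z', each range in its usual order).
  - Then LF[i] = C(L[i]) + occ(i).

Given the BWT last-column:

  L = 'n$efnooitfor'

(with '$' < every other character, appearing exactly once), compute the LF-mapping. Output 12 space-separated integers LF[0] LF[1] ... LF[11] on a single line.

Answer: 5 0 1 2 6 7 8 4 11 3 9 10

Derivation:
Char counts: '$':1, 'e':1, 'f':2, 'i':1, 'n':2, 'o':3, 'r':1, 't':1
C (first-col start): C('$')=0, C('e')=1, C('f')=2, C('i')=4, C('n')=5, C('o')=7, C('r')=10, C('t')=11
L[0]='n': occ=0, LF[0]=C('n')+0=5+0=5
L[1]='$': occ=0, LF[1]=C('$')+0=0+0=0
L[2]='e': occ=0, LF[2]=C('e')+0=1+0=1
L[3]='f': occ=0, LF[3]=C('f')+0=2+0=2
L[4]='n': occ=1, LF[4]=C('n')+1=5+1=6
L[5]='o': occ=0, LF[5]=C('o')+0=7+0=7
L[6]='o': occ=1, LF[6]=C('o')+1=7+1=8
L[7]='i': occ=0, LF[7]=C('i')+0=4+0=4
L[8]='t': occ=0, LF[8]=C('t')+0=11+0=11
L[9]='f': occ=1, LF[9]=C('f')+1=2+1=3
L[10]='o': occ=2, LF[10]=C('o')+2=7+2=9
L[11]='r': occ=0, LF[11]=C('r')+0=10+0=10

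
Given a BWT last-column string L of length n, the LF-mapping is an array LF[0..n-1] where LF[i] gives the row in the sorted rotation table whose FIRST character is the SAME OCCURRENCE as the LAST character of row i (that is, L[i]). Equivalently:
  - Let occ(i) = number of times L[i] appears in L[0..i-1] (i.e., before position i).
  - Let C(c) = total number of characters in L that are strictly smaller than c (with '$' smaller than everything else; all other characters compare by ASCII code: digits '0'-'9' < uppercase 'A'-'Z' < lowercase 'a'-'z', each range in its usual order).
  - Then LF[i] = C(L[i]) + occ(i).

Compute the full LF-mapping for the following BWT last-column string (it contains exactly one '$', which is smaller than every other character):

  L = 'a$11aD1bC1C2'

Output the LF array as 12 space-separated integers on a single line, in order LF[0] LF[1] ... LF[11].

Char counts: '$':1, '1':4, '2':1, 'C':2, 'D':1, 'a':2, 'b':1
C (first-col start): C('$')=0, C('1')=1, C('2')=5, C('C')=6, C('D')=8, C('a')=9, C('b')=11
L[0]='a': occ=0, LF[0]=C('a')+0=9+0=9
L[1]='$': occ=0, LF[1]=C('$')+0=0+0=0
L[2]='1': occ=0, LF[2]=C('1')+0=1+0=1
L[3]='1': occ=1, LF[3]=C('1')+1=1+1=2
L[4]='a': occ=1, LF[4]=C('a')+1=9+1=10
L[5]='D': occ=0, LF[5]=C('D')+0=8+0=8
L[6]='1': occ=2, LF[6]=C('1')+2=1+2=3
L[7]='b': occ=0, LF[7]=C('b')+0=11+0=11
L[8]='C': occ=0, LF[8]=C('C')+0=6+0=6
L[9]='1': occ=3, LF[9]=C('1')+3=1+3=4
L[10]='C': occ=1, LF[10]=C('C')+1=6+1=7
L[11]='2': occ=0, LF[11]=C('2')+0=5+0=5

Answer: 9 0 1 2 10 8 3 11 6 4 7 5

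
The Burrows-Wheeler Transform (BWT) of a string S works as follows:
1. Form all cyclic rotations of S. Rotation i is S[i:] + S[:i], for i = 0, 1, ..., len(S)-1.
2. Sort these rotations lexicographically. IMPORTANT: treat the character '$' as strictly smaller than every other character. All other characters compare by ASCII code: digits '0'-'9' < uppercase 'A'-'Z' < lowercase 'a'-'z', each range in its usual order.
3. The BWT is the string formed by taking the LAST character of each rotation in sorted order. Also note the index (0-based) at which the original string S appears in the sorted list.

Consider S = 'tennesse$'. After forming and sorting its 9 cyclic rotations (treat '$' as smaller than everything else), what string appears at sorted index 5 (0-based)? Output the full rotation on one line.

Answer: nnesse$te

Derivation:
All 9 rotations (rotation i = S[i:]+S[:i]):
  rot[0] = tennesse$
  rot[1] = ennesse$t
  rot[2] = nnesse$te
  rot[3] = nesse$ten
  rot[4] = esse$tenn
  rot[5] = sse$tenne
  rot[6] = se$tennes
  rot[7] = e$tenness
  rot[8] = $tennesse
Sorted (with $ < everything):
  sorted[0] = $tennesse
  sorted[1] = e$tenness
  sorted[2] = ennesse$t
  sorted[3] = esse$tenn
  sorted[4] = nesse$ten
  sorted[5] = nnesse$te
  sorted[6] = se$tennes
  sorted[7] = sse$tenne
  sorted[8] = tennesse$
sorted[5] = nnesse$te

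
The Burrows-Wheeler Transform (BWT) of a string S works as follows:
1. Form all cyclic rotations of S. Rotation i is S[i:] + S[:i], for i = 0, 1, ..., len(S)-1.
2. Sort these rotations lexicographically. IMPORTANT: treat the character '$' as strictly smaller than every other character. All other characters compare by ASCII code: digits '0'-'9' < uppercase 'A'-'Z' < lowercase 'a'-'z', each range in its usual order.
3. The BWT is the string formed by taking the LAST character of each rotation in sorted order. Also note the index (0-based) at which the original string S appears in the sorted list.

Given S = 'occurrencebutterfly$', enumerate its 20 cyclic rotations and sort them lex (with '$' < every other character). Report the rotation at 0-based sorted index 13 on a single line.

Answer: rfly$occurrencebutte

Derivation:
All 20 rotations (rotation i = S[i:]+S[:i]):
  rot[0] = occurrencebutterfly$
  rot[1] = ccurrencebutterfly$o
  rot[2] = currencebutterfly$oc
  rot[3] = urrencebutterfly$occ
  rot[4] = rrencebutterfly$occu
  rot[5] = rencebutterfly$occur
  rot[6] = encebutterfly$occurr
  rot[7] = ncebutterfly$occurre
  rot[8] = cebutterfly$occurren
  rot[9] = ebutterfly$occurrenc
  rot[10] = butterfly$occurrence
  rot[11] = utterfly$occurrenceb
  rot[12] = tterfly$occurrencebu
  rot[13] = terfly$occurrencebut
  rot[14] = erfly$occurrencebutt
  rot[15] = rfly$occurrencebutte
  rot[16] = fly$occurrencebutter
  rot[17] = ly$occurrencebutterf
  rot[18] = y$occurrencebutterfl
  rot[19] = $occurrencebutterfly
Sorted (with $ < everything):
  sorted[0] = $occurrencebutterfly
  sorted[1] = butterfly$occurrence
  sorted[2] = ccurrencebutterfly$o
  sorted[3] = cebutterfly$occurren
  sorted[4] = currencebutterfly$oc
  sorted[5] = ebutterfly$occurrenc
  sorted[6] = encebutterfly$occurr
  sorted[7] = erfly$occurrencebutt
  sorted[8] = fly$occurrencebutter
  sorted[9] = ly$occurrencebutterf
  sorted[10] = ncebutterfly$occurre
  sorted[11] = occurrencebutterfly$
  sorted[12] = rencebutterfly$occur
  sorted[13] = rfly$occurrencebutte
  sorted[14] = rrencebutterfly$occu
  sorted[15] = terfly$occurrencebut
  sorted[16] = tterfly$occurrencebu
  sorted[17] = urrencebutterfly$occ
  sorted[18] = utterfly$occurrenceb
  sorted[19] = y$occurrencebutterfl
sorted[13] = rfly$occurrencebutte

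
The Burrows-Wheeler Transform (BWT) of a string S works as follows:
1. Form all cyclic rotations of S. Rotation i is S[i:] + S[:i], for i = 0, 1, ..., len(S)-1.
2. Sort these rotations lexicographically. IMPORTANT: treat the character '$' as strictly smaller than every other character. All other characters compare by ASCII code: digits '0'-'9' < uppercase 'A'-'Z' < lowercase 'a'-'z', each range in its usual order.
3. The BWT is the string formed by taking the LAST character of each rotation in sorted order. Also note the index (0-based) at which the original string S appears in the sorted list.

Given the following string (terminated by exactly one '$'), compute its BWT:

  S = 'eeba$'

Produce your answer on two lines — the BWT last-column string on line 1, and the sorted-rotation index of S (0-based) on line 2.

All 5 rotations (rotation i = S[i:]+S[:i]):
  rot[0] = eeba$
  rot[1] = eba$e
  rot[2] = ba$ee
  rot[3] = a$eeb
  rot[4] = $eeba
Sorted (with $ < everything):
  sorted[0] = $eeba  (last char: 'a')
  sorted[1] = a$eeb  (last char: 'b')
  sorted[2] = ba$ee  (last char: 'e')
  sorted[3] = eba$e  (last char: 'e')
  sorted[4] = eeba$  (last char: '$')
Last column: abee$
Original string S is at sorted index 4

Answer: abee$
4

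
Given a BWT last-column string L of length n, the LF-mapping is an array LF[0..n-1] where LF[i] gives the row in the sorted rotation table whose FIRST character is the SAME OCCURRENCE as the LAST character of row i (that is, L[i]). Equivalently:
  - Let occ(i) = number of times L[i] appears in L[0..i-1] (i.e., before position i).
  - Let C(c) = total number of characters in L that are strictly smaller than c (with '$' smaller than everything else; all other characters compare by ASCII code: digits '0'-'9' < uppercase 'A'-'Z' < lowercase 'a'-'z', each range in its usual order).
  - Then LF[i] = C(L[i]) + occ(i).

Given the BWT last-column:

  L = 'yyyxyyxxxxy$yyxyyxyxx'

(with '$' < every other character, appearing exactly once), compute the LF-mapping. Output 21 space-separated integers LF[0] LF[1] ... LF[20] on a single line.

Char counts: '$':1, 'x':9, 'y':11
C (first-col start): C('$')=0, C('x')=1, C('y')=10
L[0]='y': occ=0, LF[0]=C('y')+0=10+0=10
L[1]='y': occ=1, LF[1]=C('y')+1=10+1=11
L[2]='y': occ=2, LF[2]=C('y')+2=10+2=12
L[3]='x': occ=0, LF[3]=C('x')+0=1+0=1
L[4]='y': occ=3, LF[4]=C('y')+3=10+3=13
L[5]='y': occ=4, LF[5]=C('y')+4=10+4=14
L[6]='x': occ=1, LF[6]=C('x')+1=1+1=2
L[7]='x': occ=2, LF[7]=C('x')+2=1+2=3
L[8]='x': occ=3, LF[8]=C('x')+3=1+3=4
L[9]='x': occ=4, LF[9]=C('x')+4=1+4=5
L[10]='y': occ=5, LF[10]=C('y')+5=10+5=15
L[11]='$': occ=0, LF[11]=C('$')+0=0+0=0
L[12]='y': occ=6, LF[12]=C('y')+6=10+6=16
L[13]='y': occ=7, LF[13]=C('y')+7=10+7=17
L[14]='x': occ=5, LF[14]=C('x')+5=1+5=6
L[15]='y': occ=8, LF[15]=C('y')+8=10+8=18
L[16]='y': occ=9, LF[16]=C('y')+9=10+9=19
L[17]='x': occ=6, LF[17]=C('x')+6=1+6=7
L[18]='y': occ=10, LF[18]=C('y')+10=10+10=20
L[19]='x': occ=7, LF[19]=C('x')+7=1+7=8
L[20]='x': occ=8, LF[20]=C('x')+8=1+8=9

Answer: 10 11 12 1 13 14 2 3 4 5 15 0 16 17 6 18 19 7 20 8 9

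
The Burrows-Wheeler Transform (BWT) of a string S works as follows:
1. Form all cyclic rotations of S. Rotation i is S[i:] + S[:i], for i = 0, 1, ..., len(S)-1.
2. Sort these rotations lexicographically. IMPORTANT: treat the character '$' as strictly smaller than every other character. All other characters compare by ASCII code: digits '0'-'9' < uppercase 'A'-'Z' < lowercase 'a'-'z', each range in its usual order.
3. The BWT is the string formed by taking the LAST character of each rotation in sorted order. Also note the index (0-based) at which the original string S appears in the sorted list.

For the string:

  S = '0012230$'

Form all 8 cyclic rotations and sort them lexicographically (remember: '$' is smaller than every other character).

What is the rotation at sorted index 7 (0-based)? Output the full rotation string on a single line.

Answer: 30$00122

Derivation:
All 8 rotations (rotation i = S[i:]+S[:i]):
  rot[0] = 0012230$
  rot[1] = 012230$0
  rot[2] = 12230$00
  rot[3] = 2230$001
  rot[4] = 230$0012
  rot[5] = 30$00122
  rot[6] = 0$001223
  rot[7] = $0012230
Sorted (with $ < everything):
  sorted[0] = $0012230
  sorted[1] = 0$001223
  sorted[2] = 0012230$
  sorted[3] = 012230$0
  sorted[4] = 12230$00
  sorted[5] = 2230$001
  sorted[6] = 230$0012
  sorted[7] = 30$00122
sorted[7] = 30$00122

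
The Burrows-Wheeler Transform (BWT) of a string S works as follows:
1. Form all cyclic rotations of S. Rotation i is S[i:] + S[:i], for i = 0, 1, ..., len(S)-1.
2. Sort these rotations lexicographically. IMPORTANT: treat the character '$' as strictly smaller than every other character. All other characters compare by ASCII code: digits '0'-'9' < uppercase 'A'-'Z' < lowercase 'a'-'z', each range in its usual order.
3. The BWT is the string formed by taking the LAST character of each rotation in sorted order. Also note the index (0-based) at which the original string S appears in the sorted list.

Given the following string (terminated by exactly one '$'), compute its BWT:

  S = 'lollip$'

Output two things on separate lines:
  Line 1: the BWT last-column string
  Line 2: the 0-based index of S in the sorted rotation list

All 7 rotations (rotation i = S[i:]+S[:i]):
  rot[0] = lollip$
  rot[1] = ollip$l
  rot[2] = llip$lo
  rot[3] = lip$lol
  rot[4] = ip$loll
  rot[5] = p$lolli
  rot[6] = $lollip
Sorted (with $ < everything):
  sorted[0] = $lollip  (last char: 'p')
  sorted[1] = ip$loll  (last char: 'l')
  sorted[2] = lip$lol  (last char: 'l')
  sorted[3] = llip$lo  (last char: 'o')
  sorted[4] = lollip$  (last char: '$')
  sorted[5] = ollip$l  (last char: 'l')
  sorted[6] = p$lolli  (last char: 'i')
Last column: pllo$li
Original string S is at sorted index 4

Answer: pllo$li
4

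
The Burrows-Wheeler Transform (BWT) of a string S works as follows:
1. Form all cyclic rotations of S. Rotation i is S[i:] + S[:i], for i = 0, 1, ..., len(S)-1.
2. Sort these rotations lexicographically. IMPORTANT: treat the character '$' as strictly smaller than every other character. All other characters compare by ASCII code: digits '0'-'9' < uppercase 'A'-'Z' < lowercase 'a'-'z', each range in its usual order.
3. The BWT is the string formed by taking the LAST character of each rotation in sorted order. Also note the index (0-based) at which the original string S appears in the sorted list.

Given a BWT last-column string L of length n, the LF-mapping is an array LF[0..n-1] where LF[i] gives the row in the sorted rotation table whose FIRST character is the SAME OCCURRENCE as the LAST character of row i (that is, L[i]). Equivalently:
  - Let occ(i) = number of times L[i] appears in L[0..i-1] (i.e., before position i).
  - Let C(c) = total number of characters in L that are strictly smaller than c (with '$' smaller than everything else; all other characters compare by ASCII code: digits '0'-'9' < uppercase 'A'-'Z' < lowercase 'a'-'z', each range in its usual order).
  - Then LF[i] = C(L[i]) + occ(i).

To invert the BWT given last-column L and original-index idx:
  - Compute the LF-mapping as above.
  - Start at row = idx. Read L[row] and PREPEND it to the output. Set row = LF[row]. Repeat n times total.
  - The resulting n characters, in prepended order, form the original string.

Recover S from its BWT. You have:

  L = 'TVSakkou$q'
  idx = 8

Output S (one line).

Answer: quokkaVST$

Derivation:
LF mapping: 2 3 1 4 5 6 7 9 0 8
Walk LF starting at row 8, prepending L[row]:
  step 1: row=8, L[8]='$', prepend. Next row=LF[8]=0
  step 2: row=0, L[0]='T', prepend. Next row=LF[0]=2
  step 3: row=2, L[2]='S', prepend. Next row=LF[2]=1
  step 4: row=1, L[1]='V', prepend. Next row=LF[1]=3
  step 5: row=3, L[3]='a', prepend. Next row=LF[3]=4
  step 6: row=4, L[4]='k', prepend. Next row=LF[4]=5
  step 7: row=5, L[5]='k', prepend. Next row=LF[5]=6
  step 8: row=6, L[6]='o', prepend. Next row=LF[6]=7
  step 9: row=7, L[7]='u', prepend. Next row=LF[7]=9
  step 10: row=9, L[9]='q', prepend. Next row=LF[9]=8
Reversed output: quokkaVST$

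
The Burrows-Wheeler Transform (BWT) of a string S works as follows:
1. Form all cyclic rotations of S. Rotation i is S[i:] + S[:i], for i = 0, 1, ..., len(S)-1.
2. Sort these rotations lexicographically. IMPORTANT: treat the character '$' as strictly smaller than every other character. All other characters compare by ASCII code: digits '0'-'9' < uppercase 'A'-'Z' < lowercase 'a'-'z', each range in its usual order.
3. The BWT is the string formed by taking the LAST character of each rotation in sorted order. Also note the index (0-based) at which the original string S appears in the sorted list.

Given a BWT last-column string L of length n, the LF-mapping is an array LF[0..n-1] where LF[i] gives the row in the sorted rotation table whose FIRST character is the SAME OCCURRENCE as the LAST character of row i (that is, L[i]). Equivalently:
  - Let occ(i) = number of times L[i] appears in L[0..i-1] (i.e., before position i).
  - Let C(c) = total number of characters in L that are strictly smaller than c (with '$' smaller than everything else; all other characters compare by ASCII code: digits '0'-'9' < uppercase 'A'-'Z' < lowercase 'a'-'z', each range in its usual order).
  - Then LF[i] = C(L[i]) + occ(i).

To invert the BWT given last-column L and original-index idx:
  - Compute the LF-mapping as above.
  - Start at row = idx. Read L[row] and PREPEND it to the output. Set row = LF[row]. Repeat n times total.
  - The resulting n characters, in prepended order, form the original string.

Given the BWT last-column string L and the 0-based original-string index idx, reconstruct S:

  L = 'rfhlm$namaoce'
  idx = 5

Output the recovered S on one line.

LF mapping: 12 5 6 7 8 0 10 1 9 2 11 3 4
Walk LF starting at row 5, prepending L[row]:
  step 1: row=5, L[5]='$', prepend. Next row=LF[5]=0
  step 2: row=0, L[0]='r', prepend. Next row=LF[0]=12
  step 3: row=12, L[12]='e', prepend. Next row=LF[12]=4
  step 4: row=4, L[4]='m', prepend. Next row=LF[4]=8
  step 5: row=8, L[8]='m', prepend. Next row=LF[8]=9
  step 6: row=9, L[9]='a', prepend. Next row=LF[9]=2
  step 7: row=2, L[2]='h', prepend. Next row=LF[2]=6
  step 8: row=6, L[6]='n', prepend. Next row=LF[6]=10
  step 9: row=10, L[10]='o', prepend. Next row=LF[10]=11
  step 10: row=11, L[11]='c', prepend. Next row=LF[11]=3
  step 11: row=3, L[3]='l', prepend. Next row=LF[3]=7
  step 12: row=7, L[7]='a', prepend. Next row=LF[7]=1
  step 13: row=1, L[1]='f', prepend. Next row=LF[1]=5
Reversed output: falconhammer$

Answer: falconhammer$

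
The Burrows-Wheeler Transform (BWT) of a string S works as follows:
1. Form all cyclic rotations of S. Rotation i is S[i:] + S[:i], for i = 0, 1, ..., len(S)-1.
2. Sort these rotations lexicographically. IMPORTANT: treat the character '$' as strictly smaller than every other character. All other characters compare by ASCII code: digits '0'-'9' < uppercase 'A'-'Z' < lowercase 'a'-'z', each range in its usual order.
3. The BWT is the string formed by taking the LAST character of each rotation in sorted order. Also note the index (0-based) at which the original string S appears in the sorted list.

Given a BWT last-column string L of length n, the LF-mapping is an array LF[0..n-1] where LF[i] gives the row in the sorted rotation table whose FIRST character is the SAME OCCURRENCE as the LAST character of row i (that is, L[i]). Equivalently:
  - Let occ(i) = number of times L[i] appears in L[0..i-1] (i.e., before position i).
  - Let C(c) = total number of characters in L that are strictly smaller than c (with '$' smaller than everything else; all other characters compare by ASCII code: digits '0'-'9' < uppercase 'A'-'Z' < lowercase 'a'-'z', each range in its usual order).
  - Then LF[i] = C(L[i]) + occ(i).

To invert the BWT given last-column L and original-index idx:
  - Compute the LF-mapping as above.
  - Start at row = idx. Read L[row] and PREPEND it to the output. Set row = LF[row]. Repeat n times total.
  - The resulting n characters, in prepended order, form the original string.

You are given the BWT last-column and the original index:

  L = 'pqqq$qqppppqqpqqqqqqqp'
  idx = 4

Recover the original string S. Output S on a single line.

Answer: pqppqqqqqqqqqpqqpqpqp$

Derivation:
LF mapping: 1 8 9 10 0 11 12 2 3 4 5 13 14 6 15 16 17 18 19 20 21 7
Walk LF starting at row 4, prepending L[row]:
  step 1: row=4, L[4]='$', prepend. Next row=LF[4]=0
  step 2: row=0, L[0]='p', prepend. Next row=LF[0]=1
  step 3: row=1, L[1]='q', prepend. Next row=LF[1]=8
  step 4: row=8, L[8]='p', prepend. Next row=LF[8]=3
  step 5: row=3, L[3]='q', prepend. Next row=LF[3]=10
  step 6: row=10, L[10]='p', prepend. Next row=LF[10]=5
  step 7: row=5, L[5]='q', prepend. Next row=LF[5]=11
  step 8: row=11, L[11]='q', prepend. Next row=LF[11]=13
  step 9: row=13, L[13]='p', prepend. Next row=LF[13]=6
  step 10: row=6, L[6]='q', prepend. Next row=LF[6]=12
  step 11: row=12, L[12]='q', prepend. Next row=LF[12]=14
  step 12: row=14, L[14]='q', prepend. Next row=LF[14]=15
  step 13: row=15, L[15]='q', prepend. Next row=LF[15]=16
  step 14: row=16, L[16]='q', prepend. Next row=LF[16]=17
  step 15: row=17, L[17]='q', prepend. Next row=LF[17]=18
  step 16: row=18, L[18]='q', prepend. Next row=LF[18]=19
  step 17: row=19, L[19]='q', prepend. Next row=LF[19]=20
  step 18: row=20, L[20]='q', prepend. Next row=LF[20]=21
  step 19: row=21, L[21]='p', prepend. Next row=LF[21]=7
  step 20: row=7, L[7]='p', prepend. Next row=LF[7]=2
  step 21: row=2, L[2]='q', prepend. Next row=LF[2]=9
  step 22: row=9, L[9]='p', prepend. Next row=LF[9]=4
Reversed output: pqppqqqqqqqqqpqqpqpqp$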